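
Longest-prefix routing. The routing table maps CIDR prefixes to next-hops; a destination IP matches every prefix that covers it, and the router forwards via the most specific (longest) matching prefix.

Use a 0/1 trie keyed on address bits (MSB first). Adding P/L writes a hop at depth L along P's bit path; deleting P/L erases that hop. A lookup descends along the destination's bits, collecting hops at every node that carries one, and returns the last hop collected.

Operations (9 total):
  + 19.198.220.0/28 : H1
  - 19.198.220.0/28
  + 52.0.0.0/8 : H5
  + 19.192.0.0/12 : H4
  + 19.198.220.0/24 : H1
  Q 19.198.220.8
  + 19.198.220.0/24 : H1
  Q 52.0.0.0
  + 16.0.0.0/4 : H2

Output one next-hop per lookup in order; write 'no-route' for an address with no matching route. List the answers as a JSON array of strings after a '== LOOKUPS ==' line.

Trace:
  add 19.198.220.0/28 -> H1 at depth 28
  - 19.198.220.0/28 clear@28
  add 52.0.0.0/8 -> H5 at depth 8
  add 19.192.0.0/12 -> H4 at depth 12
  add 19.198.220.0/24 -> H1 at depth 24
  lookup 19.198.220.8: bits 0001001111000110110111000000 walk d0:-→d1:-→d2:-→d3:-→d4:-→d5:-→d6:-→d7:-→d8:-→d9:-→d10:-→d11:-→d12:H4→d13:-→d14:-→d15:-→d16:-→d17:-→d18:-→d19:-→d20:-→d21:-→d22:-→d23:-→d24:H1→d25:-→d26:-→d27:-→d28:- -> H1
  add 19.198.220.0/24 -> H1 at depth 24
  lookup 52.0.0.0: bits 00110100 walk d0:-→d1:-→d2:-→d3:-→d4:-→d5:-→d6:-→d7:-→d8:H5 -> H5
  add 16.0.0.0/4 -> H2 at depth 4

== LOOKUPS ==
["H1","H5"]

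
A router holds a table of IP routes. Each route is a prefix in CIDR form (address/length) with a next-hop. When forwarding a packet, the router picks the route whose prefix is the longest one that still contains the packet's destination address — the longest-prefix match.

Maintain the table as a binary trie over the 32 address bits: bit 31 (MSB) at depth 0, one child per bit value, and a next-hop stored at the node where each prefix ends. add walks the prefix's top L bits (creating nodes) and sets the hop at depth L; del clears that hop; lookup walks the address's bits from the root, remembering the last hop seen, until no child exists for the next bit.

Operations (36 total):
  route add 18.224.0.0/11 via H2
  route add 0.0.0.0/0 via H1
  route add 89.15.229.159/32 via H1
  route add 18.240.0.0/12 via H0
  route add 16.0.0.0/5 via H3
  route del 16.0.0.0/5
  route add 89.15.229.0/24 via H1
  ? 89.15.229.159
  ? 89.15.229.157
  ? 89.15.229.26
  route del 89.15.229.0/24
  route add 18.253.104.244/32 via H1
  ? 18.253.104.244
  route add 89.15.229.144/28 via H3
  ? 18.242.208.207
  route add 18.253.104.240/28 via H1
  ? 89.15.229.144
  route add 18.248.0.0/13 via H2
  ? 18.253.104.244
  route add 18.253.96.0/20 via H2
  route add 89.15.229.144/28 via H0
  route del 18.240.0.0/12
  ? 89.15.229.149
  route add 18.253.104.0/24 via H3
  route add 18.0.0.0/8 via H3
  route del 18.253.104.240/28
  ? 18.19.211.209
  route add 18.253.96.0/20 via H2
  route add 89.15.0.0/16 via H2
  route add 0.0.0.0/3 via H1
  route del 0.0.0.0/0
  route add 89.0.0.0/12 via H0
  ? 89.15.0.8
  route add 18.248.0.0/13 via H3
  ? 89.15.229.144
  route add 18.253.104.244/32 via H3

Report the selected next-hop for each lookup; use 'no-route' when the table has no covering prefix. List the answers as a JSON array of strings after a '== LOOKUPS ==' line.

Apply in order:
  + 18.224.0.0/11 (H2) depth=11
  + 0.0.0.0/0 (H1) depth=0
  + 89.15.229.159/32 (H1) depth=32
  + 18.240.0.0/12 (H0) depth=12
  + 16.0.0.0/5 (H3) depth=5
  - 16.0.0.0/5 clear@5
  + 89.15.229.0/24 (H1) depth=24
  ? 89.15.229.159  path d0:H1→d1:-→d2:-→d3:-→d4:-→d5:-→d6:-→d7:-→d8:-→d9:-→d10:-→d11:-→d12:-→d13:-→d14:-→d15:-→d16:-→d17:-→d18:-→d19:-→d20:-→d21:-→d22:-→d23:-→d24:H1→d25:-→d26:-→d27:-→d28:-→d29:-→d30:-→d31:-→d32:H1  best=H1
  ? 89.15.229.157  path d0:H1→d1:-→d2:-→d3:-→d4:-→d5:-→d6:-→d7:-→d8:-→d9:-→d10:-→d11:-→d12:-→d13:-→d14:-→d15:-→d16:-→d17:-→d18:-→d19:-→d20:-→d21:-→d22:-→d23:-→d24:H1→d25:-→d26:-→d27:-→d28:-→d29:-→d30:-  best=H1
  ? 89.15.229.26  path d0:H1→d1:-→d2:-→d3:-→d4:-→d5:-→d6:-→d7:-→d8:-→d9:-→d10:-→d11:-→d12:-→d13:-→d14:-→d15:-→d16:-→d17:-→d18:-→d19:-→d20:-→d21:-→d22:-→d23:-→d24:H1  best=H1
  - 89.15.229.0/24 clear@24
  + 18.253.104.244/32 (H1) depth=32
  ? 18.253.104.244  path d0:H1→d1:-→d2:-→d3:-→d4:-→d5:-→d6:-→d7:-→d8:-→d9:-→d10:-→d11:H2→d12:H0→d13:-→d14:-→d15:-→d16:-→d17:-→d18:-→d19:-→d20:-→d21:-→d22:-→d23:-→d24:-→d25:-→d26:-→d27:-→d28:-→d29:-→d30:-→d31:-→d32:H1  best=H1
  + 89.15.229.144/28 (H3) depth=28
  ? 18.242.208.207  path d0:H1→d1:-→d2:-→d3:-→d4:-→d5:-→d6:-→d7:-→d8:-→d9:-→d10:-→d11:H2→d12:H0  best=H0
  + 18.253.104.240/28 (H1) depth=28
  ? 89.15.229.144  path d0:H1→d1:-→d2:-→d3:-→d4:-→d5:-→d6:-→d7:-→d8:-→d9:-→d10:-→d11:-→d12:-→d13:-→d14:-→d15:-→d16:-→d17:-→d18:-→d19:-→d20:-→d21:-→d22:-→d23:-→d24:-→d25:-→d26:-→d27:-→d28:H3  best=H3
  + 18.248.0.0/13 (H2) depth=13
  ? 18.253.104.244  path d0:H1→d1:-→d2:-→d3:-→d4:-→d5:-→d6:-→d7:-→d8:-→d9:-→d10:-→d11:H2→d12:H0→d13:H2→d14:-→d15:-→d16:-→d17:-→d18:-→d19:-→d20:-→d21:-→d22:-→d23:-→d24:-→d25:-→d26:-→d27:-→d28:H1→d29:-→d30:-→d31:-→d32:H1  best=H1
  + 18.253.96.0/20 (H2) depth=20
  + 89.15.229.144/28 (H0) depth=28
  - 18.240.0.0/12 clear@12
  ? 89.15.229.149  path d0:H1→d1:-→d2:-→d3:-→d4:-→d5:-→d6:-→d7:-→d8:-→d9:-→d10:-→d11:-→d12:-→d13:-→d14:-→d15:-→d16:-→d17:-→d18:-→d19:-→d20:-→d21:-→d22:-→d23:-→d24:-→d25:-→d26:-→d27:-→d28:H0  best=H0
  + 18.253.104.0/24 (H3) depth=24
  + 18.0.0.0/8 (H3) depth=8
  - 18.253.104.240/28 clear@28
  ? 18.19.211.209  path d0:H1→d1:-→d2:-→d3:-→d4:-→d5:-→d6:-→d7:-→d8:H3  best=H3
  + 18.253.96.0/20 (H2) depth=20
  + 89.15.0.0/16 (H2) depth=16
  + 0.0.0.0/3 (H1) depth=3
  - 0.0.0.0/0 clear@0
  + 89.0.0.0/12 (H0) depth=12
  ? 89.15.0.8  path d0:-→d1:-→d2:-→d3:-→d4:-→d5:-→d6:-→d7:-→d8:-→d9:-→d10:-→d11:-→d12:H0→d13:-→d14:-→d15:-→d16:H2  best=H2
  + 18.248.0.0/13 (H3) depth=13
  ? 89.15.229.144  path d0:-→d1:-→d2:-→d3:-→d4:-→d5:-→d6:-→d7:-→d8:-→d9:-→d10:-→d11:-→d12:H0→d13:-→d14:-→d15:-→d16:H2→d17:-→d18:-→d19:-→d20:-→d21:-→d22:-→d23:-→d24:-→d25:-→d26:-→d27:-→d28:H0  best=H0
  + 18.253.104.244/32 (H3) depth=32

== LOOKUPS ==
["H1","H1","H1","H1","H0","H3","H1","H0","H3","H2","H0"]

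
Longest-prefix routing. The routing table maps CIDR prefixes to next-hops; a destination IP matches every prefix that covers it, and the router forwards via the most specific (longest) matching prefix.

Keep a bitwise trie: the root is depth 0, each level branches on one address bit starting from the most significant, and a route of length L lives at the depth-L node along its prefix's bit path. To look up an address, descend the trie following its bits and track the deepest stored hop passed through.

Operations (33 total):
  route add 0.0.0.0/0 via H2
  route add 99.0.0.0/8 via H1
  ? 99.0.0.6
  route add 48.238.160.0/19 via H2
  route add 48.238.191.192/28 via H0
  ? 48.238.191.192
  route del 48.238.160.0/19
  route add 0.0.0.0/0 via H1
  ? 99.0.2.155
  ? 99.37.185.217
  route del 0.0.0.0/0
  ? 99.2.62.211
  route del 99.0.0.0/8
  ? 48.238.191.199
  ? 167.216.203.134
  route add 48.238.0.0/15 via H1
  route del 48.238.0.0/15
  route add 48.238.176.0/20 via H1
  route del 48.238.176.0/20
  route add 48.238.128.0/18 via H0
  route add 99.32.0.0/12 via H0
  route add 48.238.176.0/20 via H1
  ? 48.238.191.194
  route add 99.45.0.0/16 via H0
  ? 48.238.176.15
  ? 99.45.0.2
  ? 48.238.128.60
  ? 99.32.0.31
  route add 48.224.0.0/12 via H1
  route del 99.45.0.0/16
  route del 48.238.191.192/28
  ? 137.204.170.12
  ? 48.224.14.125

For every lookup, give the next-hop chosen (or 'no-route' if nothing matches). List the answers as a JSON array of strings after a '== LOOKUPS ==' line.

Process each operation:
  add 0.0.0.0/0 -> H2 at depth 0
  add 99.0.0.0/8 -> H1 at depth 8
  lookup 99.0.0.6: bits 01100011 walk d0:H2→d1:-→d2:-→d3:-→d4:-→d5:-→d6:-→d7:-→d8:H1 -> H1
  add 48.238.160.0/19 -> H2 at depth 19
  add 48.238.191.192/28 -> H0 at depth 28
  lookup 48.238.191.192: bits 0011000011101110101111111100 walk d0:H2→d1:-→d2:-→d3:-→d4:-→d5:-→d6:-→d7:-→d8:-→d9:-→d10:-→d11:-→d12:-→d13:-→d14:-→d15:-→d16:-→d17:-→d18:-→d19:H2→d20:-→d21:-→d22:-→d23:-→d24:-→d25:-→d26:-→d27:-→d28:H0 -> H0
  del 48.238.160.0/19 (clear depth 19)
  add 0.0.0.0/0 -> H1 at depth 0
  lookup 99.0.2.155: bits 01100011 walk d0:H1→d1:-→d2:-→d3:-→d4:-→d5:-→d6:-→d7:-→d8:H1 -> H1
  lookup 99.37.185.217: bits 01100011 walk d0:H1→d1:-→d2:-→d3:-→d4:-→d5:-→d6:-→d7:-→d8:H1 -> H1
  del 0.0.0.0/0 (clear depth 0)
  lookup 99.2.62.211: bits 01100011 walk d0:-→d1:-→d2:-→d3:-→d4:-→d5:-→d6:-→d7:-→d8:H1 -> H1
  del 99.0.0.0/8 (clear depth 8)
  lookup 48.238.191.199: bits 0011000011101110101111111100 walk d0:-→d1:-→d2:-→d3:-→d4:-→d5:-→d6:-→d7:-→d8:-→d9:-→d10:-→d11:-→d12:-→d13:-→d14:-→d15:-→d16:-→d17:-→d18:-→d19:-→d20:-→d21:-→d22:-→d23:-→d24:-→d25:-→d26:-→d27:-→d28:H0 -> H0
  lookup 167.216.203.134: bits ε walk d0:- -> no-route
  add 48.238.0.0/15 -> H1 at depth 15
  del 48.238.0.0/15 (clear depth 15)
  add 48.238.176.0/20 -> H1 at depth 20
  del 48.238.176.0/20 (clear depth 20)
  add 48.238.128.0/18 -> H0 at depth 18
  add 99.32.0.0/12 -> H0 at depth 12
  add 48.238.176.0/20 -> H1 at depth 20
  lookup 48.238.191.194: bits 0011000011101110101111111100 walk d0:-→d1:-→d2:-→d3:-→d4:-→d5:-→d6:-→d7:-→d8:-→d9:-→d10:-→d11:-→d12:-→d13:-→d14:-→d15:-→d16:-→d17:-→d18:H0→d19:-→d20:H1→d21:-→d22:-→d23:-→d24:-→d25:-→d26:-→d27:-→d28:H0 -> H0
  add 99.45.0.0/16 -> H0 at depth 16
  lookup 48.238.176.15: bits 00110000111011101011 walk d0:-→d1:-→d2:-→d3:-→d4:-→d5:-→d6:-→d7:-→d8:-→d9:-→d10:-→d11:-→d12:-→d13:-→d14:-→d15:-→d16:-→d17:-→d18:H0→d19:-→d20:H1 -> H1
  lookup 99.45.0.2: bits 0110001100101101 walk d0:-→d1:-→d2:-→d3:-→d4:-→d5:-→d6:-→d7:-→d8:-→d9:-→d10:-→d11:-→d12:H0→d13:-→d14:-→d15:-→d16:H0 -> H0
  lookup 48.238.128.60: bits 001100001110111010 walk d0:-→d1:-→d2:-→d3:-→d4:-→d5:-→d6:-→d7:-→d8:-→d9:-→d10:-→d11:-→d12:-→d13:-→d14:-→d15:-→d16:-→d17:-→d18:H0 -> H0
  lookup 99.32.0.31: bits 011000110010 walk d0:-→d1:-→d2:-→d3:-→d4:-→d5:-→d6:-→d7:-→d8:-→d9:-→d10:-→d11:-→d12:H0 -> H0
  add 48.224.0.0/12 -> H1 at depth 12
  del 99.45.0.0/16 (clear depth 16)
  del 48.238.191.192/28 (clear depth 28)
  lookup 137.204.170.12: bits ε walk d0:- -> no-route
  lookup 48.224.14.125: bits 001100001110 walk d0:-→d1:-→d2:-→d3:-→d4:-→d5:-→d6:-→d7:-→d8:-→d9:-→d10:-→d11:-→d12:H1 -> H1

== LOOKUPS ==
["H1","H0","H1","H1","H1","H0","no-route","H0","H1","H0","H0","H0","no-route","H1"]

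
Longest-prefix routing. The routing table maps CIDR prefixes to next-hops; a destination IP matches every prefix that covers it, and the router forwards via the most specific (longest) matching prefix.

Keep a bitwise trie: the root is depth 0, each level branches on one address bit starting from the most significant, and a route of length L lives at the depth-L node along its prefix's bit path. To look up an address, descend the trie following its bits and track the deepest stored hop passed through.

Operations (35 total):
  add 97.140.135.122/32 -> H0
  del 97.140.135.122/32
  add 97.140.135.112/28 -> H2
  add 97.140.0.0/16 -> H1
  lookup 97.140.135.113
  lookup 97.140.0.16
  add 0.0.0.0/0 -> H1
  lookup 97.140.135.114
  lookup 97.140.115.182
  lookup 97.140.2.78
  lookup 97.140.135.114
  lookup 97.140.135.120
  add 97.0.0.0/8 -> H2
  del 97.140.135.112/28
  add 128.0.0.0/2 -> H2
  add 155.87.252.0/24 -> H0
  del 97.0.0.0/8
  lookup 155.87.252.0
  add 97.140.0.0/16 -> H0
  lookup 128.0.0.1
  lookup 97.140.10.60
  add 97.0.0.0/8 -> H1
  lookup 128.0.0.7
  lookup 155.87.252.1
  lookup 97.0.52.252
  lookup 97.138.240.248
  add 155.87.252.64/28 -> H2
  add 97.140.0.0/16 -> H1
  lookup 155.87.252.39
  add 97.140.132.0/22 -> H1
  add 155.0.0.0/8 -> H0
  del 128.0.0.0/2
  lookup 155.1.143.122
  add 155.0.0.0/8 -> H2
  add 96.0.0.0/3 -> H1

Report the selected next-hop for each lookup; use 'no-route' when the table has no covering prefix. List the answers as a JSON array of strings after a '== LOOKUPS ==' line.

Trace:
  + 97.140.135.122/32 (H0) depth=32
  del 97.140.135.122/32 (clear depth 32)
  + 97.140.135.112/28 (H2) depth=28
  + 97.140.0.0/16 (H1) depth=16
  lookup 97.140.135.113: bits 0110000110001100100001110111 walk d0:-→d1:-→d2:-→d3:-→d4:-→d5:-→d6:-→d7:-→d8:-→d9:-→d10:-→d11:-→d12:-→d13:-→d14:-→d15:-→d16:H1→d17:-→d18:-→d19:-→d20:-→d21:-→d22:-→d23:-→d24:-→d25:-→d26:-→d27:-→d28:H2 -> H2
  lookup 97.140.0.16: bits 0110000110001100 walk d0:-→d1:-→d2:-→d3:-→d4:-→d5:-→d6:-→d7:-→d8:-→d9:-→d10:-→d11:-→d12:-→d13:-→d14:-→d15:-→d16:H1 -> H1
  + 0.0.0.0/0 (H1) depth=0
  lookup 97.140.135.114: bits 0110000110001100100001110111 walk d0:H1→d1:-→d2:-→d3:-→d4:-→d5:-→d6:-→d7:-→d8:-→d9:-→d10:-→d11:-→d12:-→d13:-→d14:-→d15:-→d16:H1→d17:-→d18:-→d19:-→d20:-→d21:-→d22:-→d23:-→d24:-→d25:-→d26:-→d27:-→d28:H2 -> H2
  lookup 97.140.115.182: bits 0110000110001100 walk d0:H1→d1:-→d2:-→d3:-→d4:-→d5:-→d6:-→d7:-→d8:-→d9:-→d10:-→d11:-→d12:-→d13:-→d14:-→d15:-→d16:H1 -> H1
  lookup 97.140.2.78: bits 0110000110001100 walk d0:H1→d1:-→d2:-→d3:-→d4:-→d5:-→d6:-→d7:-→d8:-→d9:-→d10:-→d11:-→d12:-→d13:-→d14:-→d15:-→d16:H1 -> H1
  lookup 97.140.135.114: bits 0110000110001100100001110111 walk d0:H1→d1:-→d2:-→d3:-→d4:-→d5:-→d6:-→d7:-→d8:-→d9:-→d10:-→d11:-→d12:-→d13:-→d14:-→d15:-→d16:H1→d17:-→d18:-→d19:-→d20:-→d21:-→d22:-→d23:-→d24:-→d25:-→d26:-→d27:-→d28:H2 -> H2
  lookup 97.140.135.120: bits 011000011000110010000111011110 walk d0:H1→d1:-→d2:-→d3:-→d4:-→d5:-→d6:-→d7:-→d8:-→d9:-→d10:-→d11:-→d12:-→d13:-→d14:-→d15:-→d16:H1→d17:-→d18:-→d19:-→d20:-→d21:-→d22:-→d23:-→d24:-→d25:-→d26:-→d27:-→d28:H2→d29:-→d30:- -> H2
  + 97.0.0.0/8 (H2) depth=8
  del 97.140.135.112/28 (clear depth 28)
  + 128.0.0.0/2 (H2) depth=2
  + 155.87.252.0/24 (H0) depth=24
  del 97.0.0.0/8 (clear depth 8)
  lookup 155.87.252.0: bits 100110110101011111111100 walk d0:H1→d1:-→d2:H2→d3:-→d4:-→d5:-→d6:-→d7:-→d8:-→d9:-→d10:-→d11:-→d12:-→d13:-→d14:-→d15:-→d16:-→d17:-→d18:-→d19:-→d20:-→d21:-→d22:-→d23:-→d24:H0 -> H0
  + 97.140.0.0/16 (H0) depth=16
  lookup 128.0.0.1: bits 100 walk d0:H1→d1:-→d2:H2→d3:- -> H2
  lookup 97.140.10.60: bits 0110000110001100 walk d0:H1→d1:-→d2:-→d3:-→d4:-→d5:-→d6:-→d7:-→d8:-→d9:-→d10:-→d11:-→d12:-→d13:-→d14:-→d15:-→d16:H0 -> H0
  + 97.0.0.0/8 (H1) depth=8
  lookup 128.0.0.7: bits 100 walk d0:H1→d1:-→d2:H2→d3:- -> H2
  lookup 155.87.252.1: bits 100110110101011111111100 walk d0:H1→d1:-→d2:H2→d3:-→d4:-→d5:-→d6:-→d7:-→d8:-→d9:-→d10:-→d11:-→d12:-→d13:-→d14:-→d15:-→d16:-→d17:-→d18:-→d19:-→d20:-→d21:-→d22:-→d23:-→d24:H0 -> H0
  lookup 97.0.52.252: bits 01100001 walk d0:H1→d1:-→d2:-→d3:-→d4:-→d5:-→d6:-→d7:-→d8:H1 -> H1
  lookup 97.138.240.248: bits 0110000110001 walk d0:H1→d1:-→d2:-→d3:-→d4:-→d5:-→d6:-→d7:-→d8:H1→d9:-→d10:-→d11:-→d12:-→d13:- -> H1
  + 155.87.252.64/28 (H2) depth=28
  + 97.140.0.0/16 (H1) depth=16
  lookup 155.87.252.39: bits 1001101101010111111111000 walk d0:H1→d1:-→d2:H2→d3:-→d4:-→d5:-→d6:-→d7:-→d8:-→d9:-→d10:-→d11:-→d12:-→d13:-→d14:-→d15:-→d16:-→d17:-→d18:-→d19:-→d20:-→d21:-→d22:-→d23:-→d24:H0→d25:- -> H0
  + 97.140.132.0/22 (H1) depth=22
  + 155.0.0.0/8 (H0) depth=8
  del 128.0.0.0/2 (clear depth 2)
  lookup 155.1.143.122: bits 100110110 walk d0:H1→d1:-→d2:-→d3:-→d4:-→d5:-→d6:-→d7:-→d8:H0→d9:- -> H0
  + 155.0.0.0/8 (H2) depth=8
  + 96.0.0.0/3 (H1) depth=3

== LOOKUPS ==
["H2","H1","H2","H1","H1","H2","H2","H0","H2","H0","H2","H0","H1","H1","H0","H0"]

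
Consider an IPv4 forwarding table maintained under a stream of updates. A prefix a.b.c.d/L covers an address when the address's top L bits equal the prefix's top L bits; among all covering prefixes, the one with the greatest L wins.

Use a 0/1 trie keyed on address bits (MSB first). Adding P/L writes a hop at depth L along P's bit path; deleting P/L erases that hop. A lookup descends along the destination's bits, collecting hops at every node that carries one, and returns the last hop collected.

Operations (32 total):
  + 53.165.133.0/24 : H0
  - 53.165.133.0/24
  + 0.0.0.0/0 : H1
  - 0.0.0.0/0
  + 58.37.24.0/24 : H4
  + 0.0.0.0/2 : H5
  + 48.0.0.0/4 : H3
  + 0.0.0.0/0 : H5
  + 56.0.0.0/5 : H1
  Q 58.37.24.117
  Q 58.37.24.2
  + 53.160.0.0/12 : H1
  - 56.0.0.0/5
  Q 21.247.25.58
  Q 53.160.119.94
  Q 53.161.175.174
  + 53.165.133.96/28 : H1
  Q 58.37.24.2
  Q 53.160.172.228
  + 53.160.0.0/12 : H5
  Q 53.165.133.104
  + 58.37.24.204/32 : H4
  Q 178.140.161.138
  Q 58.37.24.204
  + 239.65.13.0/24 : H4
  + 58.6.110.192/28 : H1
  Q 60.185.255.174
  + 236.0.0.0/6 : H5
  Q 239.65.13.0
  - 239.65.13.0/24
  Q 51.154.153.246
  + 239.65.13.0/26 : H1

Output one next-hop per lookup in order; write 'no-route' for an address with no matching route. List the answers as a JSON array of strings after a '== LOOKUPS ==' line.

Apply in order:
  + 53.165.133.0/24 (H0) depth=24
  - 53.165.133.0/24 clear@24
  + 0.0.0.0/0 (H1) depth=0
  - 0.0.0.0/0 clear@0
  + 58.37.24.0/24 (H4) depth=24
  + 0.0.0.0/2 (H5) depth=2
  + 48.0.0.0/4 (H3) depth=4
  + 0.0.0.0/0 (H5) depth=0
  + 56.0.0.0/5 (H1) depth=5
  Q 58.37.24.117: descend 001110100010010100011000 ; hops seen [H5,H5,H3,H1,H4] ; pick H4
  Q 58.37.24.2: descend 001110100010010100011000 ; hops seen [H5,H5,H3,H1,H4] ; pick H4
  + 53.160.0.0/12 (H1) depth=12
  - 56.0.0.0/5 clear@5
  Q 21.247.25.58: descend 00 ; hops seen [H5,H5] ; pick H5
  Q 53.160.119.94: descend 0011010110100 ; hops seen [H5,H5,H3,H1] ; pick H1
  Q 53.161.175.174: descend 0011010110100 ; hops seen [H5,H5,H3,H1] ; pick H1
  + 53.165.133.96/28 (H1) depth=28
  Q 58.37.24.2: descend 001110100010010100011000 ; hops seen [H5,H5,H3,H4] ; pick H4
  Q 53.160.172.228: descend 0011010110100 ; hops seen [H5,H5,H3,H1] ; pick H1
  + 53.160.0.0/12 (H5) depth=12
  Q 53.165.133.104: descend 0011010110100101100001010110 ; hops seen [H5,H5,H3,H5,H1] ; pick H1
  + 58.37.24.204/32 (H4) depth=32
  Q 178.140.161.138: descend ε ; hops seen [H5] ; pick H5
  Q 58.37.24.204: descend 00111010001001010001100011001100 ; hops seen [H5,H5,H3,H4,H4] ; pick H4
  + 239.65.13.0/24 (H4) depth=24
  + 58.6.110.192/28 (H1) depth=28
  Q 60.185.255.174: descend 00111 ; hops seen [H5,H5,H3] ; pick H3
  + 236.0.0.0/6 (H5) depth=6
  Q 239.65.13.0: descend 111011110100000100001101 ; hops seen [H5,H5,H4] ; pick H4
  - 239.65.13.0/24 clear@24
  Q 51.154.153.246: descend 00110 ; hops seen [H5,H5,H3] ; pick H3
  + 239.65.13.0/26 (H1) depth=26

== LOOKUPS ==
["H4","H4","H5","H1","H1","H4","H1","H1","H5","H4","H3","H4","H3"]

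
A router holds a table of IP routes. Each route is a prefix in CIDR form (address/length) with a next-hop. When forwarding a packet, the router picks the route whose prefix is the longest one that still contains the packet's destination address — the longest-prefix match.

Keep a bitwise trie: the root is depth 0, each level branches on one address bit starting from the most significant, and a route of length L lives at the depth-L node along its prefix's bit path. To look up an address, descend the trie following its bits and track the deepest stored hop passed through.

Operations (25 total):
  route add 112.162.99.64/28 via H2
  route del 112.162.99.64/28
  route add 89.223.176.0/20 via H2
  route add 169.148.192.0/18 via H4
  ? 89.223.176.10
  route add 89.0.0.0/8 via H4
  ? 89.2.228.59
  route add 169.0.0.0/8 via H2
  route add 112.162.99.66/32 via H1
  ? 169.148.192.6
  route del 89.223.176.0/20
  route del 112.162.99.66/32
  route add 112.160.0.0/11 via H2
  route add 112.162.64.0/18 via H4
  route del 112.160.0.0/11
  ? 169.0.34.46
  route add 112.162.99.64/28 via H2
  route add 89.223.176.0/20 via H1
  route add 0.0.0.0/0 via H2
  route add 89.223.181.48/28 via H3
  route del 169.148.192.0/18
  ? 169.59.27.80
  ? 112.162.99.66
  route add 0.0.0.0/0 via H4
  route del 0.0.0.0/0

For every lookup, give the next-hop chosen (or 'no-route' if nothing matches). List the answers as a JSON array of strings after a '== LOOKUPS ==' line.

Trace:
  + 112.162.99.64/28 (H2) depth=28
  - 112.162.99.64/28 clear@28
  + 89.223.176.0/20 (H2) depth=20
  + 169.148.192.0/18 (H4) depth=18
  lookup 89.223.176.10: bits 01011001110111111011 walk d0:-→d1:-→d2:-→d3:-→d4:-→d5:-→d6:-→d7:-→d8:-→d9:-→d10:-→d11:-→d12:-→d13:-→d14:-→d15:-→d16:-→d17:-→d18:-→d19:-→d20:H2 -> H2
  + 89.0.0.0/8 (H4) depth=8
  lookup 89.2.228.59: bits 01011001 walk d0:-→d1:-→d2:-→d3:-→d4:-→d5:-→d6:-→d7:-→d8:H4 -> H4
  + 169.0.0.0/8 (H2) depth=8
  + 112.162.99.66/32 (H1) depth=32
  lookup 169.148.192.6: bits 101010011001010011 walk d0:-→d1:-→d2:-→d3:-→d4:-→d5:-→d6:-→d7:-→d8:H2→d9:-→d10:-→d11:-→d12:-→d13:-→d14:-→d15:-→d16:-→d17:-→d18:H4 -> H4
  - 89.223.176.0/20 clear@20
  - 112.162.99.66/32 clear@32
  + 112.160.0.0/11 (H2) depth=11
  + 112.162.64.0/18 (H4) depth=18
  - 112.160.0.0/11 clear@11
  lookup 169.0.34.46: bits 10101001 walk d0:-→d1:-→d2:-→d3:-→d4:-→d5:-→d6:-→d7:-→d8:H2 -> H2
  + 112.162.99.64/28 (H2) depth=28
  + 89.223.176.0/20 (H1) depth=20
  + 0.0.0.0/0 (H2) depth=0
  + 89.223.181.48/28 (H3) depth=28
  - 169.148.192.0/18 clear@18
  lookup 169.59.27.80: bits 10101001 walk d0:H2→d1:-→d2:-→d3:-→d4:-→d5:-→d6:-→d7:-→d8:H2 -> H2
  lookup 112.162.99.66: bits 01110000101000100110001101000010 walk d0:H2→d1:-→d2:-→d3:-→d4:-→d5:-→d6:-→d7:-→d8:-→d9:-→d10:-→d11:-→d12:-→d13:-→d14:-→d15:-→d16:-→d17:-→d18:H4→d19:-→d20:-→d21:-→d22:-→d23:-→d24:-→d25:-→d26:-→d27:-→d28:H2→d29:-→d30:-→d31:-→d32:- -> H2
  + 0.0.0.0/0 (H4) depth=0
  - 0.0.0.0/0 clear@0

== LOOKUPS ==
["H2","H4","H4","H2","H2","H2"]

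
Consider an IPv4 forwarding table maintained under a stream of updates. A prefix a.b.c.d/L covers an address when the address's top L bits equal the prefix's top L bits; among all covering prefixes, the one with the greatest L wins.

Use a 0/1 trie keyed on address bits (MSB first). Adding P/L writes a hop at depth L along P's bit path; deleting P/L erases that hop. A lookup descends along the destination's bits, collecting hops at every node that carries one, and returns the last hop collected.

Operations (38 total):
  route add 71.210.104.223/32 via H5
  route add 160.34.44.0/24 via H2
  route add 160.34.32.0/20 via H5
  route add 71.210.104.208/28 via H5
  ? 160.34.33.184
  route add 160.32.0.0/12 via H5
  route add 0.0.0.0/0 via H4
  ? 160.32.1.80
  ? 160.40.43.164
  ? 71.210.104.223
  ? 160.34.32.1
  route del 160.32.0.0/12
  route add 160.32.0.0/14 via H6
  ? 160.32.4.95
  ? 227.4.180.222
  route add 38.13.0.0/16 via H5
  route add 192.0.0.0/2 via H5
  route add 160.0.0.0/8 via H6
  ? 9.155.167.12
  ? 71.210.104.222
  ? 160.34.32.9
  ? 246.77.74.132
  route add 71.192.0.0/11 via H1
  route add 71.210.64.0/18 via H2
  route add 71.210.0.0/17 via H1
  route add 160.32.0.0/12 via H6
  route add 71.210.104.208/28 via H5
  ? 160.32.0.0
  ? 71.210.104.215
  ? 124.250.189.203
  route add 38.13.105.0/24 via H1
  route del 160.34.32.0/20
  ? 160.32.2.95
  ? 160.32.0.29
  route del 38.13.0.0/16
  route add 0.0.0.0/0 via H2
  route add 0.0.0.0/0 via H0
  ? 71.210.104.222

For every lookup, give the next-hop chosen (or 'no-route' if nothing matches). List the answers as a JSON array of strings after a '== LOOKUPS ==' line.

Trace:
  add 71.210.104.223/32 -> H5 at depth 32
  add 160.34.44.0/24 -> H2 at depth 24
  add 160.34.32.0/20 -> H5 at depth 20
  add 71.210.104.208/28 -> H5 at depth 28
  Q 160.34.33.184: descend 10100000001000100010 ; hops seen [H5] ; pick H5
  add 160.32.0.0/12 -> H5 at depth 12
  add 0.0.0.0/0 -> H4 at depth 0
  Q 160.32.1.80: descend 10100000001000 ; hops seen [H4,H5] ; pick H5
  Q 160.40.43.164: descend 101000000010 ; hops seen [H4,H5] ; pick H5
  Q 71.210.104.223: descend 01000111110100100110100011011111 ; hops seen [H4,H5,H5] ; pick H5
  Q 160.34.32.1: descend 10100000001000100010 ; hops seen [H4,H5,H5] ; pick H5
  del 160.32.0.0/12 (clear depth 12)
  add 160.32.0.0/14 -> H6 at depth 14
  Q 160.32.4.95: descend 10100000001000 ; hops seen [H4,H6] ; pick H6
  Q 227.4.180.222: descend 1 ; hops seen [H4] ; pick H4
  add 38.13.0.0/16 -> H5 at depth 16
  add 192.0.0.0/2 -> H5 at depth 2
  add 160.0.0.0/8 -> H6 at depth 8
  Q 9.155.167.12: descend 00 ; hops seen [H4] ; pick H4
  Q 71.210.104.222: descend 0100011111010010011010001101111 ; hops seen [H4,H5] ; pick H5
  Q 160.34.32.9: descend 10100000001000100010 ; hops seen [H4,H6,H6,H5] ; pick H5
  Q 246.77.74.132: descend 11 ; hops seen [H4,H5] ; pick H5
  add 71.192.0.0/11 -> H1 at depth 11
  add 71.210.64.0/18 -> H2 at depth 18
  add 71.210.0.0/17 -> H1 at depth 17
  add 160.32.0.0/12 -> H6 at depth 12
  add 71.210.104.208/28 -> H5 at depth 28
  Q 160.32.0.0: descend 10100000001000 ; hops seen [H4,H6,H6,H6] ; pick H6
  Q 71.210.104.215: descend 0100011111010010011010001101 ; hops seen [H4,H1,H1,H2,H5] ; pick H5
  Q 124.250.189.203: descend 01 ; hops seen [H4] ; pick H4
  add 38.13.105.0/24 -> H1 at depth 24
  del 160.34.32.0/20 (clear depth 20)
  Q 160.32.2.95: descend 10100000001000 ; hops seen [H4,H6,H6,H6] ; pick H6
  Q 160.32.0.29: descend 10100000001000 ; hops seen [H4,H6,H6,H6] ; pick H6
  del 38.13.0.0/16 (clear depth 16)
  add 0.0.0.0/0 -> H2 at depth 0
  add 0.0.0.0/0 -> H0 at depth 0
  Q 71.210.104.222: descend 0100011111010010011010001101111 ; hops seen [H0,H1,H1,H2,H5] ; pick H5

== LOOKUPS ==
["H5","H5","H5","H5","H5","H6","H4","H4","H5","H5","H5","H6","H5","H4","H6","H6","H5"]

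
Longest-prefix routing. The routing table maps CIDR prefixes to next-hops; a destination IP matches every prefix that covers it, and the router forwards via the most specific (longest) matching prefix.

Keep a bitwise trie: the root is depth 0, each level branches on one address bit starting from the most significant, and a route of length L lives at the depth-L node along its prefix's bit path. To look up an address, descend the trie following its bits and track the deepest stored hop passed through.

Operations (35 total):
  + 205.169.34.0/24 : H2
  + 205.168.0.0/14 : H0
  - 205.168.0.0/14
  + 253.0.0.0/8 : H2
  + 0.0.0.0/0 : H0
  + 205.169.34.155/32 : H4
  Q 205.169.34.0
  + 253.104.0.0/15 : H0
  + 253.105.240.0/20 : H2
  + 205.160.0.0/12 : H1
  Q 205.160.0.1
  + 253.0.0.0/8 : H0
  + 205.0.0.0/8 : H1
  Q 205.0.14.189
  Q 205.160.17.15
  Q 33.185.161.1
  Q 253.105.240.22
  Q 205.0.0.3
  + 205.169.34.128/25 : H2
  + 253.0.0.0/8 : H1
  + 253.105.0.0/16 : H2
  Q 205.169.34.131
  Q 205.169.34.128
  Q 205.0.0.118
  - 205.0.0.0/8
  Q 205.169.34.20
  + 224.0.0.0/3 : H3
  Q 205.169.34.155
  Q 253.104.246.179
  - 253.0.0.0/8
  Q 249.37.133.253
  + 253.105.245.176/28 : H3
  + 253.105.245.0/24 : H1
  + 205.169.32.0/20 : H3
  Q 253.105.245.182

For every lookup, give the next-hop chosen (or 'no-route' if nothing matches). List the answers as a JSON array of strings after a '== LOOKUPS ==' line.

Process each operation:
  + 205.169.34.0/24 (H2) depth=24
  + 205.168.0.0/14 (H0) depth=14
  - 205.168.0.0/14 clear@14
  + 253.0.0.0/8 (H2) depth=8
  + 0.0.0.0/0 (H0) depth=0
  + 205.169.34.155/32 (H4) depth=32
  lookup 205.169.34.0: bits 110011011010100100100010 walk d0:H0→d1:-→d2:-→d3:-→d4:-→d5:-→d6:-→d7:-→d8:-→d9:-→d10:-→d11:-→d12:-→d13:-→d14:-→d15:-→d16:-→d17:-→d18:-→d19:-→d20:-→d21:-→d22:-→d23:-→d24:H2 -> H2
  + 253.104.0.0/15 (H0) depth=15
  + 253.105.240.0/20 (H2) depth=20
  + 205.160.0.0/12 (H1) depth=12
  lookup 205.160.0.1: bits 110011011010 walk d0:H0→d1:-→d2:-→d3:-→d4:-→d5:-→d6:-→d7:-→d8:-→d9:-→d10:-→d11:-→d12:H1 -> H1
  + 253.0.0.0/8 (H0) depth=8
  + 205.0.0.0/8 (H1) depth=8
  lookup 205.0.14.189: bits 11001101 walk d0:H0→d1:-→d2:-→d3:-→d4:-→d5:-→d6:-→d7:-→d8:H1 -> H1
  lookup 205.160.17.15: bits 110011011010 walk d0:H0→d1:-→d2:-→d3:-→d4:-→d5:-→d6:-→d7:-→d8:H1→d9:-→d10:-→d11:-→d12:H1 -> H1
  lookup 33.185.161.1: bits ε walk d0:H0 -> H0
  lookup 253.105.240.22: bits 11111101011010011111 walk d0:H0→d1:-→d2:-→d3:-→d4:-→d5:-→d6:-→d7:-→d8:H0→d9:-→d10:-→d11:-→d12:-→d13:-→d14:-→d15:H0→d16:-→d17:-→d18:-→d19:-→d20:H2 -> H2
  lookup 205.0.0.3: bits 11001101 walk d0:H0→d1:-→d2:-→d3:-→d4:-→d5:-→d6:-→d7:-→d8:H1 -> H1
  + 205.169.34.128/25 (H2) depth=25
  + 253.0.0.0/8 (H1) depth=8
  + 253.105.0.0/16 (H2) depth=16
  lookup 205.169.34.131: bits 110011011010100100100010100 walk d0:H0→d1:-→d2:-→d3:-→d4:-→d5:-→d6:-→d7:-→d8:H1→d9:-→d10:-→d11:-→d12:H1→d13:-→d14:-→d15:-→d16:-→d17:-→d18:-→d19:-→d20:-→d21:-→d22:-→d23:-→d24:H2→d25:H2→d26:-→d27:- -> H2
  lookup 205.169.34.128: bits 110011011010100100100010100 walk d0:H0→d1:-→d2:-→d3:-→d4:-→d5:-→d6:-→d7:-→d8:H1→d9:-→d10:-→d11:-→d12:H1→d13:-→d14:-→d15:-→d16:-→d17:-→d18:-→d19:-→d20:-→d21:-→d22:-→d23:-→d24:H2→d25:H2→d26:-→d27:- -> H2
  lookup 205.0.0.118: bits 11001101 walk d0:H0→d1:-→d2:-→d3:-→d4:-→d5:-→d6:-→d7:-→d8:H1 -> H1
  - 205.0.0.0/8 clear@8
  lookup 205.169.34.20: bits 110011011010100100100010 walk d0:H0→d1:-→d2:-→d3:-→d4:-→d5:-→d6:-→d7:-→d8:-→d9:-→d10:-→d11:-→d12:H1→d13:-→d14:-→d15:-→d16:-→d17:-→d18:-→d19:-→d20:-→d21:-→d22:-→d23:-→d24:H2 -> H2
  + 224.0.0.0/3 (H3) depth=3
  lookup 205.169.34.155: bits 11001101101010010010001010011011 walk d0:H0→d1:-→d2:-→d3:-→d4:-→d5:-→d6:-→d7:-→d8:-→d9:-→d10:-→d11:-→d12:H1→d13:-→d14:-→d15:-→d16:-→d17:-→d18:-→d19:-→d20:-→d21:-→d22:-→d23:-→d24:H2→d25:H2→d26:-→d27:-→d28:-→d29:-→d30:-→d31:-→d32:H4 -> H4
  lookup 253.104.246.179: bits 111111010110100 walk d0:H0→d1:-→d2:-→d3:H3→d4:-→d5:-→d6:-→d7:-→d8:H1→d9:-→d10:-→d11:-→d12:-→d13:-→d14:-→d15:H0 -> H0
  - 253.0.0.0/8 clear@8
  lookup 249.37.133.253: bits 11111 walk d0:H0→d1:-→d2:-→d3:H3→d4:-→d5:- -> H3
  + 253.105.245.176/28 (H3) depth=28
  + 253.105.245.0/24 (H1) depth=24
  + 205.169.32.0/20 (H3) depth=20
  lookup 253.105.245.182: bits 1111110101101001111101011011 walk d0:H0→d1:-→d2:-→d3:H3→d4:-→d5:-→d6:-→d7:-→d8:-→d9:-→d10:-→d11:-→d12:-→d13:-→d14:-→d15:H0→d16:H2→d17:-→d18:-→d19:-→d20:H2→d21:-→d22:-→d23:-→d24:H1→d25:-→d26:-→d27:-→d28:H3 -> H3

== LOOKUPS ==
["H2","H1","H1","H1","H0","H2","H1","H2","H2","H1","H2","H4","H0","H3","H3"]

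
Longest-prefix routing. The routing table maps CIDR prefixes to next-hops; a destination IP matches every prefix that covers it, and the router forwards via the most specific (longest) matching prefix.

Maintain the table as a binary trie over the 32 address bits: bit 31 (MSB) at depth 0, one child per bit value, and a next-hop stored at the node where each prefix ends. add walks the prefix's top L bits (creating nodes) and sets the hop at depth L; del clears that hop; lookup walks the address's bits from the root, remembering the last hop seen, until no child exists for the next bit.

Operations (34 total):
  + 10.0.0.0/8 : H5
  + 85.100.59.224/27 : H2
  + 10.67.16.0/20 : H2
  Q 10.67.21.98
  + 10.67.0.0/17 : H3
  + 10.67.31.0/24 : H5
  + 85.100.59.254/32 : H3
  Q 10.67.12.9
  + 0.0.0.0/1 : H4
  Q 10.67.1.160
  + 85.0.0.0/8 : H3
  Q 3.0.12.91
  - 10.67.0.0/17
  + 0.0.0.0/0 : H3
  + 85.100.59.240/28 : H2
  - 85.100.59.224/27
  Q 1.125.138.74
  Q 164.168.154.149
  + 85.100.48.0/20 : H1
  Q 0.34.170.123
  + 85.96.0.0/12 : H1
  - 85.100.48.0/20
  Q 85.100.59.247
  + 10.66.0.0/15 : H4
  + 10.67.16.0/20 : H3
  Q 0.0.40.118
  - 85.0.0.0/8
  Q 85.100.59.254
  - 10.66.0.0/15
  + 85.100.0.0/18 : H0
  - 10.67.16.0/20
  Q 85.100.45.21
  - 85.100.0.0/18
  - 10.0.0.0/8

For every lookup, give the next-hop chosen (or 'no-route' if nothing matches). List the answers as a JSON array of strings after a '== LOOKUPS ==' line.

Trace:
  + 10.0.0.0/8 (H5) depth=8
  + 85.100.59.224/27 (H2) depth=27
  + 10.67.16.0/20 (H2) depth=20
  Q 10.67.21.98: descend 00001010010000110001 ; hops seen [H5,H2] ; pick H2
  + 10.67.0.0/17 (H3) depth=17
  + 10.67.31.0/24 (H5) depth=24
  + 85.100.59.254/32 (H3) depth=32
  Q 10.67.12.9: descend 0000101001000011000 ; hops seen [H5,H3] ; pick H3
  + 0.0.0.0/1 (H4) depth=1
  Q 10.67.1.160: descend 0000101001000011000 ; hops seen [H4,H5,H3] ; pick H3
  + 85.0.0.0/8 (H3) depth=8
  Q 3.0.12.91: descend 0000 ; hops seen [H4] ; pick H4
  del 10.67.0.0/17 (clear depth 17)
  + 0.0.0.0/0 (H3) depth=0
  + 85.100.59.240/28 (H2) depth=28
  del 85.100.59.224/27 (clear depth 27)
  Q 1.125.138.74: descend 0000 ; hops seen [H3,H4] ; pick H4
  Q 164.168.154.149: descend ε ; hops seen [H3] ; pick H3
  + 85.100.48.0/20 (H1) depth=20
  Q 0.34.170.123: descend 0000 ; hops seen [H3,H4] ; pick H4
  + 85.96.0.0/12 (H1) depth=12
  del 85.100.48.0/20 (clear depth 20)
  Q 85.100.59.247: descend 0101010101100100001110111111 ; hops seen [H3,H4,H3,H1,H2] ; pick H2
  + 10.66.0.0/15 (H4) depth=15
  + 10.67.16.0/20 (H3) depth=20
  Q 0.0.40.118: descend 0000 ; hops seen [H3,H4] ; pick H4
  del 85.0.0.0/8 (clear depth 8)
  Q 85.100.59.254: descend 01010101011001000011101111111110 ; hops seen [H3,H4,H1,H2,H3] ; pick H3
  del 10.66.0.0/15 (clear depth 15)
  + 85.100.0.0/18 (H0) depth=18
  del 10.67.16.0/20 (clear depth 20)
  Q 85.100.45.21: descend 0101010101100100001 ; hops seen [H3,H4,H1,H0] ; pick H0
  del 85.100.0.0/18 (clear depth 18)
  del 10.0.0.0/8 (clear depth 8)

== LOOKUPS ==
["H2","H3","H3","H4","H4","H3","H4","H2","H4","H3","H0"]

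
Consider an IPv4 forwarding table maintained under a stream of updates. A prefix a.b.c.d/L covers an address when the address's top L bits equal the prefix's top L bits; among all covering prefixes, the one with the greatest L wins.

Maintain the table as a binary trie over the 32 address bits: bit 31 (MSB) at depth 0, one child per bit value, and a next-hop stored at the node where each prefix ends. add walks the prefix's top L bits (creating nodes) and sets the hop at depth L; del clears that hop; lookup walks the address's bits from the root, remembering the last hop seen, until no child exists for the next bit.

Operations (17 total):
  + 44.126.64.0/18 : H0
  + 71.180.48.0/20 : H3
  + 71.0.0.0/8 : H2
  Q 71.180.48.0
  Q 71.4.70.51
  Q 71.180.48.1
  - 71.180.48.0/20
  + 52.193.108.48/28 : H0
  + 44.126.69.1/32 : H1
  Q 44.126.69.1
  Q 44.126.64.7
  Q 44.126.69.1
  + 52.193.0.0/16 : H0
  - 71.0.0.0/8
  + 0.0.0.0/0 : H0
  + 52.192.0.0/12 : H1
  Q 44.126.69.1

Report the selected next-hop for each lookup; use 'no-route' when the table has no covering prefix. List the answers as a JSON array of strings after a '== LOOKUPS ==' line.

Apply in order:
  add 44.126.64.0/18 -> H0 at depth 18
  add 71.180.48.0/20 -> H3 at depth 20
  add 71.0.0.0/8 -> H2 at depth 8
  ? 71.180.48.0  path d0:-→d1:-→d2:-→d3:-→d4:-→d5:-→d6:-→d7:-→d8:H2→d9:-→d10:-→d11:-→d12:-→d13:-→d14:-→d15:-→d16:-→d17:-→d18:-→d19:-→d20:H3  best=H3
  ? 71.4.70.51  path d0:-→d1:-→d2:-→d3:-→d4:-→d5:-→d6:-→d7:-→d8:H2  best=H2
  ? 71.180.48.1  path d0:-→d1:-→d2:-→d3:-→d4:-→d5:-→d6:-→d7:-→d8:H2→d9:-→d10:-→d11:-→d12:-→d13:-→d14:-→d15:-→d16:-→d17:-→d18:-→d19:-→d20:H3  best=H3
  - 71.180.48.0/20 clear@20
  add 52.193.108.48/28 -> H0 at depth 28
  add 44.126.69.1/32 -> H1 at depth 32
  ? 44.126.69.1  path d0:-→d1:-→d2:-→d3:-→d4:-→d5:-→d6:-→d7:-→d8:-→d9:-→d10:-→d11:-→d12:-→d13:-→d14:-→d15:-→d16:-→d17:-→d18:H0→d19:-→d20:-→d21:-→d22:-→d23:-→d24:-→d25:-→d26:-→d27:-→d28:-→d29:-→d30:-→d31:-→d32:H1  best=H1
  ? 44.126.64.7  path d0:-→d1:-→d2:-→d3:-→d4:-→d5:-→d6:-→d7:-→d8:-→d9:-→d10:-→d11:-→d12:-→d13:-→d14:-→d15:-→d16:-→d17:-→d18:H0→d19:-→d20:-→d21:-  best=H0
  ? 44.126.69.1  path d0:-→d1:-→d2:-→d3:-→d4:-→d5:-→d6:-→d7:-→d8:-→d9:-→d10:-→d11:-→d12:-→d13:-→d14:-→d15:-→d16:-→d17:-→d18:H0→d19:-→d20:-→d21:-→d22:-→d23:-→d24:-→d25:-→d26:-→d27:-→d28:-→d29:-→d30:-→d31:-→d32:H1  best=H1
  add 52.193.0.0/16 -> H0 at depth 16
  - 71.0.0.0/8 clear@8
  add 0.0.0.0/0 -> H0 at depth 0
  add 52.192.0.0/12 -> H1 at depth 12
  ? 44.126.69.1  path d0:H0→d1:-→d2:-→d3:-→d4:-→d5:-→d6:-→d7:-→d8:-→d9:-→d10:-→d11:-→d12:-→d13:-→d14:-→d15:-→d16:-→d17:-→d18:H0→d19:-→d20:-→d21:-→d22:-→d23:-→d24:-→d25:-→d26:-→d27:-→d28:-→d29:-→d30:-→d31:-→d32:H1  best=H1

== LOOKUPS ==
["H3","H2","H3","H1","H0","H1","H1"]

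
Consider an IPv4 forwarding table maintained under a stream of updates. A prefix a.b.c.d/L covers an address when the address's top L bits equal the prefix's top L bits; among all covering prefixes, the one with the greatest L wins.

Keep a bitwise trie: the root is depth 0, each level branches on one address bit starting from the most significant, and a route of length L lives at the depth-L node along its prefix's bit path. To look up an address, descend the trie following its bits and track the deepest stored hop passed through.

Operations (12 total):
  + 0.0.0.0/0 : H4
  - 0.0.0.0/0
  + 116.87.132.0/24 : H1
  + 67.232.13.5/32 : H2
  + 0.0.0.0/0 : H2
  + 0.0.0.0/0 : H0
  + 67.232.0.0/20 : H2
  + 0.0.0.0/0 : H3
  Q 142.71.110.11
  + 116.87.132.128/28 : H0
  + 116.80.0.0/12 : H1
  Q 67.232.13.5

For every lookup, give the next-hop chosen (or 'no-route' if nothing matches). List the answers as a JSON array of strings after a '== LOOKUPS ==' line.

Process each operation:
  add 0.0.0.0/0 -> H4 at depth 0
  del 0.0.0.0/0 (clear depth 0)
  add 116.87.132.0/24 -> H1 at depth 24
  add 67.232.13.5/32 -> H2 at depth 32
  add 0.0.0.0/0 -> H2 at depth 0
  add 0.0.0.0/0 -> H0 at depth 0
  add 67.232.0.0/20 -> H2 at depth 20
  add 0.0.0.0/0 -> H3 at depth 0
  ? 142.71.110.11  path d0:H3  best=H3
  add 116.87.132.128/28 -> H0 at depth 28
  add 116.80.0.0/12 -> H1 at depth 12
  ? 67.232.13.5  path d0:H3→d1:-→d2:-→d3:-→d4:-→d5:-→d6:-→d7:-→d8:-→d9:-→d10:-→d11:-→d12:-→d13:-→d14:-→d15:-→d16:-→d17:-→d18:-→d19:-→d20:H2→d21:-→d22:-→d23:-→d24:-→d25:-→d26:-→d27:-→d28:-→d29:-→d30:-→d31:-→d32:H2  best=H2

== LOOKUPS ==
["H3","H2"]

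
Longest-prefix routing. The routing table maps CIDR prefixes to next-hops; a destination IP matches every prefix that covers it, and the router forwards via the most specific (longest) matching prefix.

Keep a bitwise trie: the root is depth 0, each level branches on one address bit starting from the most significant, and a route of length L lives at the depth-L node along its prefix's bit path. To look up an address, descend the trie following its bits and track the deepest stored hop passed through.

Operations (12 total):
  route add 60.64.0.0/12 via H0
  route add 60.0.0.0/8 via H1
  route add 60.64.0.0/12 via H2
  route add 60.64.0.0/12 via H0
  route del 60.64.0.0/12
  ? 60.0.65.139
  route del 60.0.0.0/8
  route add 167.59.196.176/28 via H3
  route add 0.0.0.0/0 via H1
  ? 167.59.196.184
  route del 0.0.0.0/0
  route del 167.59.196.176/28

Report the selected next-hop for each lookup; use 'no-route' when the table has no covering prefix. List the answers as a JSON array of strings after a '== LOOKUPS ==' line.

Trace:
  add 60.64.0.0/12 -> H0 at depth 12
  add 60.0.0.0/8 -> H1 at depth 8
  add 60.64.0.0/12 -> H2 at depth 12
  add 60.64.0.0/12 -> H0 at depth 12
  - 60.64.0.0/12 clear@12
  Q 60.0.65.139: descend 001111000 ; hops seen [H1] ; pick H1
  - 60.0.0.0/8 clear@8
  add 167.59.196.176/28 -> H3 at depth 28
  add 0.0.0.0/0 -> H1 at depth 0
  Q 167.59.196.184: descend 1010011100111011110001001011 ; hops seen [H1,H3] ; pick H3
  - 0.0.0.0/0 clear@0
  - 167.59.196.176/28 clear@28

== LOOKUPS ==
["H1","H3"]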